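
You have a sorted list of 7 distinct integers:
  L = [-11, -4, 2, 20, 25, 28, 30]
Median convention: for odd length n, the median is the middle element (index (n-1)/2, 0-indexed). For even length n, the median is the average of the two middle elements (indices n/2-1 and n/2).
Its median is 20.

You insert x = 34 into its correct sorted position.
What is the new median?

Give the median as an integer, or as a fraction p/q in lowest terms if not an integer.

Answer: 45/2

Derivation:
Old list (sorted, length 7): [-11, -4, 2, 20, 25, 28, 30]
Old median = 20
Insert x = 34
Old length odd (7). Middle was index 3 = 20.
New length even (8). New median = avg of two middle elements.
x = 34: 7 elements are < x, 0 elements are > x.
New sorted list: [-11, -4, 2, 20, 25, 28, 30, 34]
New median = 45/2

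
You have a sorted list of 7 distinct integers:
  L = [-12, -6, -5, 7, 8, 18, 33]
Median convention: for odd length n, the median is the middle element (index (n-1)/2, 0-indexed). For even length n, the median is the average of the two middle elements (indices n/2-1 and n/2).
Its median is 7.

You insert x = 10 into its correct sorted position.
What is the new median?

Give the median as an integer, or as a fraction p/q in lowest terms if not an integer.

Answer: 15/2

Derivation:
Old list (sorted, length 7): [-12, -6, -5, 7, 8, 18, 33]
Old median = 7
Insert x = 10
Old length odd (7). Middle was index 3 = 7.
New length even (8). New median = avg of two middle elements.
x = 10: 5 elements are < x, 2 elements are > x.
New sorted list: [-12, -6, -5, 7, 8, 10, 18, 33]
New median = 15/2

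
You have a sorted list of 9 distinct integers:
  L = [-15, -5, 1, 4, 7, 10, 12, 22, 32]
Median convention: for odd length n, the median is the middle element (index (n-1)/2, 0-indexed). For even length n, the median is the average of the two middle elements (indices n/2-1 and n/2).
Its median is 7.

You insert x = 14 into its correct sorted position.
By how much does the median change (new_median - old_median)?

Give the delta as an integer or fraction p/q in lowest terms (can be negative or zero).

Old median = 7
After inserting x = 14: new sorted = [-15, -5, 1, 4, 7, 10, 12, 14, 22, 32]
New median = 17/2
Delta = 17/2 - 7 = 3/2

Answer: 3/2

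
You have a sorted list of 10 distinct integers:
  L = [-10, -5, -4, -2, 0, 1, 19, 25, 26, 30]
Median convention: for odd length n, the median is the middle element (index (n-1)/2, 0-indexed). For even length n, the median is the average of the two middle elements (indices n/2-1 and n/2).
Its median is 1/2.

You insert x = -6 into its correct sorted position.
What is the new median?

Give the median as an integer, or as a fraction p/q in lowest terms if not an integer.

Old list (sorted, length 10): [-10, -5, -4, -2, 0, 1, 19, 25, 26, 30]
Old median = 1/2
Insert x = -6
Old length even (10). Middle pair: indices 4,5 = 0,1.
New length odd (11). New median = single middle element.
x = -6: 1 elements are < x, 9 elements are > x.
New sorted list: [-10, -6, -5, -4, -2, 0, 1, 19, 25, 26, 30]
New median = 0

Answer: 0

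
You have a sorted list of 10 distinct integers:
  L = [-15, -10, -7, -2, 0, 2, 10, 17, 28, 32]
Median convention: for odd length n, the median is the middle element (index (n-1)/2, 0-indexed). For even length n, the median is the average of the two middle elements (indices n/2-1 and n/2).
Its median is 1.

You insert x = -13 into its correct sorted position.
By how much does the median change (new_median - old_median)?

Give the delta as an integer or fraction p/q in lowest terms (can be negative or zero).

Answer: -1

Derivation:
Old median = 1
After inserting x = -13: new sorted = [-15, -13, -10, -7, -2, 0, 2, 10, 17, 28, 32]
New median = 0
Delta = 0 - 1 = -1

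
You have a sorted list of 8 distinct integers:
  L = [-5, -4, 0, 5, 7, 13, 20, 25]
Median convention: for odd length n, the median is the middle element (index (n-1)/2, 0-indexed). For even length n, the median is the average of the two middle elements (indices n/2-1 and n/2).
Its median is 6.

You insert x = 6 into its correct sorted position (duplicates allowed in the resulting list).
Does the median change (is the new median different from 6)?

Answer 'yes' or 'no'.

Old median = 6
Insert x = 6
New median = 6
Changed? no

Answer: no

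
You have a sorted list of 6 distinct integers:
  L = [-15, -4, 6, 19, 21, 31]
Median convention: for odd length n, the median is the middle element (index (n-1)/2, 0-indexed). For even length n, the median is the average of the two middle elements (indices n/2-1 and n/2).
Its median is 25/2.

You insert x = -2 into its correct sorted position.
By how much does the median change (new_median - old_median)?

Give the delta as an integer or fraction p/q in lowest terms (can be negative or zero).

Answer: -13/2

Derivation:
Old median = 25/2
After inserting x = -2: new sorted = [-15, -4, -2, 6, 19, 21, 31]
New median = 6
Delta = 6 - 25/2 = -13/2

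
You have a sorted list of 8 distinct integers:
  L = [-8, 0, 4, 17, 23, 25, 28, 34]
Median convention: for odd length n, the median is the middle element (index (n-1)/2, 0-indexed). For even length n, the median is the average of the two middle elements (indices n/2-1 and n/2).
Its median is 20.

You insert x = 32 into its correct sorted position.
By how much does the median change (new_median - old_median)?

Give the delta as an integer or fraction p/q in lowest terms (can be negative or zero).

Old median = 20
After inserting x = 32: new sorted = [-8, 0, 4, 17, 23, 25, 28, 32, 34]
New median = 23
Delta = 23 - 20 = 3

Answer: 3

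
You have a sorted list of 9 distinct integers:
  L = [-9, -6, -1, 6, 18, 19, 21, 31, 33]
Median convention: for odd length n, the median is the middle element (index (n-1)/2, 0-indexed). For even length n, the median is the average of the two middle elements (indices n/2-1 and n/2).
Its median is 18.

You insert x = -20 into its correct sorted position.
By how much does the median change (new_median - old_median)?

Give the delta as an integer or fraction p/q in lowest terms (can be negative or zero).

Answer: -6

Derivation:
Old median = 18
After inserting x = -20: new sorted = [-20, -9, -6, -1, 6, 18, 19, 21, 31, 33]
New median = 12
Delta = 12 - 18 = -6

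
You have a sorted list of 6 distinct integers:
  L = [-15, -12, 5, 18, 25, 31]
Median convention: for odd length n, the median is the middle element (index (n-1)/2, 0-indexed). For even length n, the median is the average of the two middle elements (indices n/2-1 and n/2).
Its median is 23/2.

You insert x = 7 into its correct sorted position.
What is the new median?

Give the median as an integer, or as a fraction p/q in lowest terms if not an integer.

Old list (sorted, length 6): [-15, -12, 5, 18, 25, 31]
Old median = 23/2
Insert x = 7
Old length even (6). Middle pair: indices 2,3 = 5,18.
New length odd (7). New median = single middle element.
x = 7: 3 elements are < x, 3 elements are > x.
New sorted list: [-15, -12, 5, 7, 18, 25, 31]
New median = 7

Answer: 7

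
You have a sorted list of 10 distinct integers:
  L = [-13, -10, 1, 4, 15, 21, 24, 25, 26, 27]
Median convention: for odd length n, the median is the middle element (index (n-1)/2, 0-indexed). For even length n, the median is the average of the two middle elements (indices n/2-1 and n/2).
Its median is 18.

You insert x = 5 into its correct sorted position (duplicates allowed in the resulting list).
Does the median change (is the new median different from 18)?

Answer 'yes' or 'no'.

Answer: yes

Derivation:
Old median = 18
Insert x = 5
New median = 15
Changed? yes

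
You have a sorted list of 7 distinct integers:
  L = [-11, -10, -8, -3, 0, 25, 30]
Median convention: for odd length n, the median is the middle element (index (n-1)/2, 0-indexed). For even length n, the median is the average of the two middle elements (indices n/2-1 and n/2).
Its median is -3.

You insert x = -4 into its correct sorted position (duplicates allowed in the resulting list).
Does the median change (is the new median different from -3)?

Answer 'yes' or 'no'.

Answer: yes

Derivation:
Old median = -3
Insert x = -4
New median = -7/2
Changed? yes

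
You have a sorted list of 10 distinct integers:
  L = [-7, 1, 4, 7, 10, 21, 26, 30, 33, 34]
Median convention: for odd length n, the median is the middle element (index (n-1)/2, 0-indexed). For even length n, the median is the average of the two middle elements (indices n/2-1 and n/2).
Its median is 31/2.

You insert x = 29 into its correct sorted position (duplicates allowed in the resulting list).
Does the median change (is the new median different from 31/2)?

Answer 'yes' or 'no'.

Answer: yes

Derivation:
Old median = 31/2
Insert x = 29
New median = 21
Changed? yes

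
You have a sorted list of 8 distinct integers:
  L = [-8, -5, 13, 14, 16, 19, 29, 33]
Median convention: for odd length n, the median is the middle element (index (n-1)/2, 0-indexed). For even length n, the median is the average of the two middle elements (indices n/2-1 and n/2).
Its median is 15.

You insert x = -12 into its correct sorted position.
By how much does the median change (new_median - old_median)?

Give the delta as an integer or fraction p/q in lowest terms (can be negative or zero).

Answer: -1

Derivation:
Old median = 15
After inserting x = -12: new sorted = [-12, -8, -5, 13, 14, 16, 19, 29, 33]
New median = 14
Delta = 14 - 15 = -1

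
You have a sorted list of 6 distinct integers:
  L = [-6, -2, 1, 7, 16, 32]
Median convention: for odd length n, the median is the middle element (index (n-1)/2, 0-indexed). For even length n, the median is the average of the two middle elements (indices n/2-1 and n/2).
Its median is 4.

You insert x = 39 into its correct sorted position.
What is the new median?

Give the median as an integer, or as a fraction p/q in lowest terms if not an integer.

Answer: 7

Derivation:
Old list (sorted, length 6): [-6, -2, 1, 7, 16, 32]
Old median = 4
Insert x = 39
Old length even (6). Middle pair: indices 2,3 = 1,7.
New length odd (7). New median = single middle element.
x = 39: 6 elements are < x, 0 elements are > x.
New sorted list: [-6, -2, 1, 7, 16, 32, 39]
New median = 7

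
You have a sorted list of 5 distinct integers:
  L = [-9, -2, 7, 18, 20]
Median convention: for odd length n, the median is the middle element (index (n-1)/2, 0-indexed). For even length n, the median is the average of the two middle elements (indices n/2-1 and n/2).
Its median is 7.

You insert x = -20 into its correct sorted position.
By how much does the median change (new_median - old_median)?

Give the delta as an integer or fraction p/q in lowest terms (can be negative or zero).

Old median = 7
After inserting x = -20: new sorted = [-20, -9, -2, 7, 18, 20]
New median = 5/2
Delta = 5/2 - 7 = -9/2

Answer: -9/2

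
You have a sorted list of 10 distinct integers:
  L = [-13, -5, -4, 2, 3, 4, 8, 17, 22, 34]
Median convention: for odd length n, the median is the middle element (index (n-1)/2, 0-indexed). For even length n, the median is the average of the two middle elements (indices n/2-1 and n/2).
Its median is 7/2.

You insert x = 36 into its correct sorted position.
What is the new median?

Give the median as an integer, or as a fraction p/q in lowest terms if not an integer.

Answer: 4

Derivation:
Old list (sorted, length 10): [-13, -5, -4, 2, 3, 4, 8, 17, 22, 34]
Old median = 7/2
Insert x = 36
Old length even (10). Middle pair: indices 4,5 = 3,4.
New length odd (11). New median = single middle element.
x = 36: 10 elements are < x, 0 elements are > x.
New sorted list: [-13, -5, -4, 2, 3, 4, 8, 17, 22, 34, 36]
New median = 4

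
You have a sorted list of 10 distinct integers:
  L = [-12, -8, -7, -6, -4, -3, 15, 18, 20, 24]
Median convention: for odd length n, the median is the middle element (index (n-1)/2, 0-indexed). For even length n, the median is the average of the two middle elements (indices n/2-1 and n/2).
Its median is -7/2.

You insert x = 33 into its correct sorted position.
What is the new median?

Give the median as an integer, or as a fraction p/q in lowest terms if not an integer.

Answer: -3

Derivation:
Old list (sorted, length 10): [-12, -8, -7, -6, -4, -3, 15, 18, 20, 24]
Old median = -7/2
Insert x = 33
Old length even (10). Middle pair: indices 4,5 = -4,-3.
New length odd (11). New median = single middle element.
x = 33: 10 elements are < x, 0 elements are > x.
New sorted list: [-12, -8, -7, -6, -4, -3, 15, 18, 20, 24, 33]
New median = -3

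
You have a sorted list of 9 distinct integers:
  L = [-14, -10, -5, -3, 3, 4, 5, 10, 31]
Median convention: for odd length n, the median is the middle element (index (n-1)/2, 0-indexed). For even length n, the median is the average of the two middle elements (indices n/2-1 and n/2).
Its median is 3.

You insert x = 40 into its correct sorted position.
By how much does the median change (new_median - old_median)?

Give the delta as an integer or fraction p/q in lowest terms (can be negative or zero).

Old median = 3
After inserting x = 40: new sorted = [-14, -10, -5, -3, 3, 4, 5, 10, 31, 40]
New median = 7/2
Delta = 7/2 - 3 = 1/2

Answer: 1/2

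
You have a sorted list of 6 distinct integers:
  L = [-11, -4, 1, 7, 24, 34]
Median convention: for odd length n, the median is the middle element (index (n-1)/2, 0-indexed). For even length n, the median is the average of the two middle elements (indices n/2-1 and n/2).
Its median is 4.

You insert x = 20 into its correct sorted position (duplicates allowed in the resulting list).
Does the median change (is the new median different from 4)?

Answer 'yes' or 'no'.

Answer: yes

Derivation:
Old median = 4
Insert x = 20
New median = 7
Changed? yes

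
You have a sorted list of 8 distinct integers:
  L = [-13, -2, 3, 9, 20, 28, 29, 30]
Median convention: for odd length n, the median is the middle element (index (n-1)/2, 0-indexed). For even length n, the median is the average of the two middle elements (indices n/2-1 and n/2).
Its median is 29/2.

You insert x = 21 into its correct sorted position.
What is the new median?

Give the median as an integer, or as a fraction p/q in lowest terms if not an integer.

Old list (sorted, length 8): [-13, -2, 3, 9, 20, 28, 29, 30]
Old median = 29/2
Insert x = 21
Old length even (8). Middle pair: indices 3,4 = 9,20.
New length odd (9). New median = single middle element.
x = 21: 5 elements are < x, 3 elements are > x.
New sorted list: [-13, -2, 3, 9, 20, 21, 28, 29, 30]
New median = 20

Answer: 20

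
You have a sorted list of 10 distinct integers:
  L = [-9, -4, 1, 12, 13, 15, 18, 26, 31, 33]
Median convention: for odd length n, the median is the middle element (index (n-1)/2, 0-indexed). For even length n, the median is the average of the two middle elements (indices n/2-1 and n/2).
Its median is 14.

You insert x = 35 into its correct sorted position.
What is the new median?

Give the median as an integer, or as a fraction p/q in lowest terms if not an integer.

Old list (sorted, length 10): [-9, -4, 1, 12, 13, 15, 18, 26, 31, 33]
Old median = 14
Insert x = 35
Old length even (10). Middle pair: indices 4,5 = 13,15.
New length odd (11). New median = single middle element.
x = 35: 10 elements are < x, 0 elements are > x.
New sorted list: [-9, -4, 1, 12, 13, 15, 18, 26, 31, 33, 35]
New median = 15

Answer: 15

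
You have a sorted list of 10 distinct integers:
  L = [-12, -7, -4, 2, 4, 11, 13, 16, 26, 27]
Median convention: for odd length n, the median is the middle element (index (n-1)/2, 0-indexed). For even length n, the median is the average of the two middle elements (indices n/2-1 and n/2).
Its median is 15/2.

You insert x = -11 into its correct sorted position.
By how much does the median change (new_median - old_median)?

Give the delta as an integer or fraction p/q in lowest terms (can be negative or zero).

Answer: -7/2

Derivation:
Old median = 15/2
After inserting x = -11: new sorted = [-12, -11, -7, -4, 2, 4, 11, 13, 16, 26, 27]
New median = 4
Delta = 4 - 15/2 = -7/2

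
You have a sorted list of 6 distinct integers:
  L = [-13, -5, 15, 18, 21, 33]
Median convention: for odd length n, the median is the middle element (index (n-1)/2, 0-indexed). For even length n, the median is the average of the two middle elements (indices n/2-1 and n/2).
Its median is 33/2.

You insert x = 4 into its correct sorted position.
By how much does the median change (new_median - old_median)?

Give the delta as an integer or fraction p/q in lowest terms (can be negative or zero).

Answer: -3/2

Derivation:
Old median = 33/2
After inserting x = 4: new sorted = [-13, -5, 4, 15, 18, 21, 33]
New median = 15
Delta = 15 - 33/2 = -3/2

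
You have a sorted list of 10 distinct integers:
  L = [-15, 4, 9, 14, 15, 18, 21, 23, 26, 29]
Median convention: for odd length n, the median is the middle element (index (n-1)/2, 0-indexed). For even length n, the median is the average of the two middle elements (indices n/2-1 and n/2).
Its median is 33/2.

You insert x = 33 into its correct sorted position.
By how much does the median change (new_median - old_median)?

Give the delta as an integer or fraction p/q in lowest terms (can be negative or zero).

Answer: 3/2

Derivation:
Old median = 33/2
After inserting x = 33: new sorted = [-15, 4, 9, 14, 15, 18, 21, 23, 26, 29, 33]
New median = 18
Delta = 18 - 33/2 = 3/2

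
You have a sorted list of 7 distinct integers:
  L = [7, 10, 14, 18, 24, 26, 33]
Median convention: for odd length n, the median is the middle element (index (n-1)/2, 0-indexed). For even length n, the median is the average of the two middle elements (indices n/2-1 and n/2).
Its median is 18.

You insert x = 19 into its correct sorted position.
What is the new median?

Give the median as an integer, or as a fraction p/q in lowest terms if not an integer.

Answer: 37/2

Derivation:
Old list (sorted, length 7): [7, 10, 14, 18, 24, 26, 33]
Old median = 18
Insert x = 19
Old length odd (7). Middle was index 3 = 18.
New length even (8). New median = avg of two middle elements.
x = 19: 4 elements are < x, 3 elements are > x.
New sorted list: [7, 10, 14, 18, 19, 24, 26, 33]
New median = 37/2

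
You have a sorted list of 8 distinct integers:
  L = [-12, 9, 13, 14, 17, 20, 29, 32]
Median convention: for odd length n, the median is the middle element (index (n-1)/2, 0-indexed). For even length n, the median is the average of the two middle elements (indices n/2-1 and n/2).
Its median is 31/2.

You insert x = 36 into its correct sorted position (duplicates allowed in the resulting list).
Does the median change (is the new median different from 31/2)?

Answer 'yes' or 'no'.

Answer: yes

Derivation:
Old median = 31/2
Insert x = 36
New median = 17
Changed? yes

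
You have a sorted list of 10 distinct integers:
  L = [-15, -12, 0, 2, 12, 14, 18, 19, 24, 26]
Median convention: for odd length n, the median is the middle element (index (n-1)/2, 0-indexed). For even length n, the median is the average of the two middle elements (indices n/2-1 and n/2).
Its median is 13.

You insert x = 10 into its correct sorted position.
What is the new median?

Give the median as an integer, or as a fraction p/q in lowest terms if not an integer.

Answer: 12

Derivation:
Old list (sorted, length 10): [-15, -12, 0, 2, 12, 14, 18, 19, 24, 26]
Old median = 13
Insert x = 10
Old length even (10). Middle pair: indices 4,5 = 12,14.
New length odd (11). New median = single middle element.
x = 10: 4 elements are < x, 6 elements are > x.
New sorted list: [-15, -12, 0, 2, 10, 12, 14, 18, 19, 24, 26]
New median = 12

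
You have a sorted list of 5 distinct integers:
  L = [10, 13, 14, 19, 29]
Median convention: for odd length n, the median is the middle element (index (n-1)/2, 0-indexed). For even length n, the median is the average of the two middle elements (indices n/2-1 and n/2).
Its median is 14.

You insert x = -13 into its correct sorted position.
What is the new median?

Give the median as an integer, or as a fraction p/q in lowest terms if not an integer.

Old list (sorted, length 5): [10, 13, 14, 19, 29]
Old median = 14
Insert x = -13
Old length odd (5). Middle was index 2 = 14.
New length even (6). New median = avg of two middle elements.
x = -13: 0 elements are < x, 5 elements are > x.
New sorted list: [-13, 10, 13, 14, 19, 29]
New median = 27/2

Answer: 27/2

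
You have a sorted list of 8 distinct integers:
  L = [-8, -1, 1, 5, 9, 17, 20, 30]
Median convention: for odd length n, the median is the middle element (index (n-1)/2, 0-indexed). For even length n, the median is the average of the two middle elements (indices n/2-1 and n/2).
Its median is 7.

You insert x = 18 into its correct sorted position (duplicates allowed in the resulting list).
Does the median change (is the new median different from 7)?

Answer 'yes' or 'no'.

Old median = 7
Insert x = 18
New median = 9
Changed? yes

Answer: yes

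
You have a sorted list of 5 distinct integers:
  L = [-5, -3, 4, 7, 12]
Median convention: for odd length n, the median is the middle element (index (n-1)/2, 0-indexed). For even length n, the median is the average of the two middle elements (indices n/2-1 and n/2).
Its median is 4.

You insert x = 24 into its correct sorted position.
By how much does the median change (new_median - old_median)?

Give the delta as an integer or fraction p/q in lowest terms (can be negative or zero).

Old median = 4
After inserting x = 24: new sorted = [-5, -3, 4, 7, 12, 24]
New median = 11/2
Delta = 11/2 - 4 = 3/2

Answer: 3/2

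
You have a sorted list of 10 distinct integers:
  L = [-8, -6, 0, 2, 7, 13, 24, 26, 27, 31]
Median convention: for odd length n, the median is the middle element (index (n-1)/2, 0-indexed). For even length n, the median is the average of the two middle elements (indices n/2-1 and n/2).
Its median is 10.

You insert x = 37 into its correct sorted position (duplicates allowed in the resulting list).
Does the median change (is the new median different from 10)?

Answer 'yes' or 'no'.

Old median = 10
Insert x = 37
New median = 13
Changed? yes

Answer: yes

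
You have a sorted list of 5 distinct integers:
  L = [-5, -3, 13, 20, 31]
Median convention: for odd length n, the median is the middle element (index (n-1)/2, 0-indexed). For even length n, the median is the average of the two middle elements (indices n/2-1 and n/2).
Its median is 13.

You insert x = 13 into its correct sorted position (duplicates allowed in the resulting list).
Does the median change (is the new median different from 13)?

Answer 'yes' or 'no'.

Old median = 13
Insert x = 13
New median = 13
Changed? no

Answer: no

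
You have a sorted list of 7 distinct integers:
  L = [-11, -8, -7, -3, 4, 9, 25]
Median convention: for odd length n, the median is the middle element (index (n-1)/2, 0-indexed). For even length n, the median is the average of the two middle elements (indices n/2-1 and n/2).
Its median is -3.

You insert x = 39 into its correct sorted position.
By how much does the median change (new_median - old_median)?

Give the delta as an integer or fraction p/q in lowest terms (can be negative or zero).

Old median = -3
After inserting x = 39: new sorted = [-11, -8, -7, -3, 4, 9, 25, 39]
New median = 1/2
Delta = 1/2 - -3 = 7/2

Answer: 7/2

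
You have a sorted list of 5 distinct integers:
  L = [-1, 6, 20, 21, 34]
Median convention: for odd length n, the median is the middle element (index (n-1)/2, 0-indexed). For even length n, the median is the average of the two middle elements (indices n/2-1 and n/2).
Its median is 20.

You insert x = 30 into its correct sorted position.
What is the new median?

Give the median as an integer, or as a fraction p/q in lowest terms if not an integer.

Old list (sorted, length 5): [-1, 6, 20, 21, 34]
Old median = 20
Insert x = 30
Old length odd (5). Middle was index 2 = 20.
New length even (6). New median = avg of two middle elements.
x = 30: 4 elements are < x, 1 elements are > x.
New sorted list: [-1, 6, 20, 21, 30, 34]
New median = 41/2

Answer: 41/2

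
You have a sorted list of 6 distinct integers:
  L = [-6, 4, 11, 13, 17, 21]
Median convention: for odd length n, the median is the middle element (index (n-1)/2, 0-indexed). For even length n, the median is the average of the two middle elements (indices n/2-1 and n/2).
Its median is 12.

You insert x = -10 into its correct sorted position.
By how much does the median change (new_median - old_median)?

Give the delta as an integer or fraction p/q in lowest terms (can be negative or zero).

Answer: -1

Derivation:
Old median = 12
After inserting x = -10: new sorted = [-10, -6, 4, 11, 13, 17, 21]
New median = 11
Delta = 11 - 12 = -1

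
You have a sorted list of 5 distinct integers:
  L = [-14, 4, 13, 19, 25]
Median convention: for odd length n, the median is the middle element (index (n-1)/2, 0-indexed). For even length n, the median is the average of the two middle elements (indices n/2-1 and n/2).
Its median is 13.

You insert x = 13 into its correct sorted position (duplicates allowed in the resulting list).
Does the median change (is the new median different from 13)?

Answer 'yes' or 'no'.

Answer: no

Derivation:
Old median = 13
Insert x = 13
New median = 13
Changed? no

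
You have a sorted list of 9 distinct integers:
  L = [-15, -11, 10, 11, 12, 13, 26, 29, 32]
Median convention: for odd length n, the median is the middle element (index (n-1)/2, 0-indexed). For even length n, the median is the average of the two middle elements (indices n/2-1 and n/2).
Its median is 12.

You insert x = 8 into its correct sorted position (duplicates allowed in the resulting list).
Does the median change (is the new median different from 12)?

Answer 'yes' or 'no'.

Old median = 12
Insert x = 8
New median = 23/2
Changed? yes

Answer: yes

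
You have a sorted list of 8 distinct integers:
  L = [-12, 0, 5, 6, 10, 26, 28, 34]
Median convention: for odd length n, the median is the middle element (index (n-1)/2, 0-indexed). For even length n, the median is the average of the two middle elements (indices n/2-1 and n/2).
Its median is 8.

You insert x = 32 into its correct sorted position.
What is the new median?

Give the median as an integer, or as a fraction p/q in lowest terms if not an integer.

Old list (sorted, length 8): [-12, 0, 5, 6, 10, 26, 28, 34]
Old median = 8
Insert x = 32
Old length even (8). Middle pair: indices 3,4 = 6,10.
New length odd (9). New median = single middle element.
x = 32: 7 elements are < x, 1 elements are > x.
New sorted list: [-12, 0, 5, 6, 10, 26, 28, 32, 34]
New median = 10

Answer: 10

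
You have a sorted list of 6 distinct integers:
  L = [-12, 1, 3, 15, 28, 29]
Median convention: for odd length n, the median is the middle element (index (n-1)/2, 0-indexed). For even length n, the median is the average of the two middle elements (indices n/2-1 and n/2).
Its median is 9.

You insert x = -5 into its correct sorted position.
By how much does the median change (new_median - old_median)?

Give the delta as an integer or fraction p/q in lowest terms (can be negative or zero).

Answer: -6

Derivation:
Old median = 9
After inserting x = -5: new sorted = [-12, -5, 1, 3, 15, 28, 29]
New median = 3
Delta = 3 - 9 = -6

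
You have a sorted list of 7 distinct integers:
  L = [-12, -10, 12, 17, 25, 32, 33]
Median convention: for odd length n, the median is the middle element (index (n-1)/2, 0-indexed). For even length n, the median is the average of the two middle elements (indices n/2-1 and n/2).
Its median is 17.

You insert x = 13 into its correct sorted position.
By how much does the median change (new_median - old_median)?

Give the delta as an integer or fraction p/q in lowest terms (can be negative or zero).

Old median = 17
After inserting x = 13: new sorted = [-12, -10, 12, 13, 17, 25, 32, 33]
New median = 15
Delta = 15 - 17 = -2

Answer: -2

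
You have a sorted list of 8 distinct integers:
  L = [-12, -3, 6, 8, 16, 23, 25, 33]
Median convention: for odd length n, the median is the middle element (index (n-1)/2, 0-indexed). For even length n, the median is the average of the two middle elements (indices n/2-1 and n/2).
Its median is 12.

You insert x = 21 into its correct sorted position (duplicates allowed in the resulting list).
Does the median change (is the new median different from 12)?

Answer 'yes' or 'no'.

Answer: yes

Derivation:
Old median = 12
Insert x = 21
New median = 16
Changed? yes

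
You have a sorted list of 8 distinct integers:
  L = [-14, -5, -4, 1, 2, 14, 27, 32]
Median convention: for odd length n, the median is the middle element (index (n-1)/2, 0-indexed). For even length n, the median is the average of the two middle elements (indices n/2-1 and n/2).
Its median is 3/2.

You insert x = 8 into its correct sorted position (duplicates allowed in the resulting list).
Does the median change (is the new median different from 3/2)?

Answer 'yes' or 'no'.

Old median = 3/2
Insert x = 8
New median = 2
Changed? yes

Answer: yes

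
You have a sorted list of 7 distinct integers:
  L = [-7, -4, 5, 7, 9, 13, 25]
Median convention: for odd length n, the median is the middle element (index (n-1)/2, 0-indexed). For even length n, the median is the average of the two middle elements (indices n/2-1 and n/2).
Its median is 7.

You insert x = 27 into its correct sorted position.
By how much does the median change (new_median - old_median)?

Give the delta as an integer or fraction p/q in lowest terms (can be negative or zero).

Answer: 1

Derivation:
Old median = 7
After inserting x = 27: new sorted = [-7, -4, 5, 7, 9, 13, 25, 27]
New median = 8
Delta = 8 - 7 = 1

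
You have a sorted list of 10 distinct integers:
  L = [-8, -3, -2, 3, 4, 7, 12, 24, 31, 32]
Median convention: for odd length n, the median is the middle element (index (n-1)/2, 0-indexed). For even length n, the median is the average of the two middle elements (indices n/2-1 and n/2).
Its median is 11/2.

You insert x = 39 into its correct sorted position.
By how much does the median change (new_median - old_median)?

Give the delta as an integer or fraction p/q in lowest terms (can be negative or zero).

Old median = 11/2
After inserting x = 39: new sorted = [-8, -3, -2, 3, 4, 7, 12, 24, 31, 32, 39]
New median = 7
Delta = 7 - 11/2 = 3/2

Answer: 3/2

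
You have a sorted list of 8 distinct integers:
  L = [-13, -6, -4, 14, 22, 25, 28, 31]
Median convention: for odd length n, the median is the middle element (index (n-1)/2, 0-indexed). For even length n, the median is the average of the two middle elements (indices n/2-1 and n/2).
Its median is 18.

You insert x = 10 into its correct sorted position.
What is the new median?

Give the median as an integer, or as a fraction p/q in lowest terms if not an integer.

Old list (sorted, length 8): [-13, -6, -4, 14, 22, 25, 28, 31]
Old median = 18
Insert x = 10
Old length even (8). Middle pair: indices 3,4 = 14,22.
New length odd (9). New median = single middle element.
x = 10: 3 elements are < x, 5 elements are > x.
New sorted list: [-13, -6, -4, 10, 14, 22, 25, 28, 31]
New median = 14

Answer: 14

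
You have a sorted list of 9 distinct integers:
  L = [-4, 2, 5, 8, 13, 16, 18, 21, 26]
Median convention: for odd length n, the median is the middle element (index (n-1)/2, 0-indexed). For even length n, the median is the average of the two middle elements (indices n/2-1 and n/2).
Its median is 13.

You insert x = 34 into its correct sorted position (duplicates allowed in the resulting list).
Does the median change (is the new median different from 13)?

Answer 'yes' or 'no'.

Old median = 13
Insert x = 34
New median = 29/2
Changed? yes

Answer: yes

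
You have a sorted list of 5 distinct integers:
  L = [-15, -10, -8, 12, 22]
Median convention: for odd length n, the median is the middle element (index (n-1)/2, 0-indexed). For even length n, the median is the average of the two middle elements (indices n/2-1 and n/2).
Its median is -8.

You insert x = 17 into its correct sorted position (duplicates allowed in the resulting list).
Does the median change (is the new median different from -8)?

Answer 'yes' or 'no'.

Old median = -8
Insert x = 17
New median = 2
Changed? yes

Answer: yes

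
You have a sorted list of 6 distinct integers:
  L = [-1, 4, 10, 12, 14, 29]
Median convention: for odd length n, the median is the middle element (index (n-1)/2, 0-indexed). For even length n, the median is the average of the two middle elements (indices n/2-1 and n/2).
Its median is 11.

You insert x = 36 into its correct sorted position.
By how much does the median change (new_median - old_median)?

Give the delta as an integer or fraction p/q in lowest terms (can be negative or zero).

Answer: 1

Derivation:
Old median = 11
After inserting x = 36: new sorted = [-1, 4, 10, 12, 14, 29, 36]
New median = 12
Delta = 12 - 11 = 1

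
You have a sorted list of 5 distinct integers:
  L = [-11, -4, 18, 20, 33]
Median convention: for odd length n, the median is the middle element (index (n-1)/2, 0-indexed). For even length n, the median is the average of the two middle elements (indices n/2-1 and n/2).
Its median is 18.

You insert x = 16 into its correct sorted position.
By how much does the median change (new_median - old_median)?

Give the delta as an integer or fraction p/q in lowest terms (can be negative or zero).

Old median = 18
After inserting x = 16: new sorted = [-11, -4, 16, 18, 20, 33]
New median = 17
Delta = 17 - 18 = -1

Answer: -1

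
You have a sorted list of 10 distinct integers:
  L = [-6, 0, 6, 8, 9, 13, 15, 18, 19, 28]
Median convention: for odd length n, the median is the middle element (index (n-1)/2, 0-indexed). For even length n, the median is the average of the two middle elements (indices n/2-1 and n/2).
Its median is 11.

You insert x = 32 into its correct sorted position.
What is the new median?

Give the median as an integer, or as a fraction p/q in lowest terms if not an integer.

Answer: 13

Derivation:
Old list (sorted, length 10): [-6, 0, 6, 8, 9, 13, 15, 18, 19, 28]
Old median = 11
Insert x = 32
Old length even (10). Middle pair: indices 4,5 = 9,13.
New length odd (11). New median = single middle element.
x = 32: 10 elements are < x, 0 elements are > x.
New sorted list: [-6, 0, 6, 8, 9, 13, 15, 18, 19, 28, 32]
New median = 13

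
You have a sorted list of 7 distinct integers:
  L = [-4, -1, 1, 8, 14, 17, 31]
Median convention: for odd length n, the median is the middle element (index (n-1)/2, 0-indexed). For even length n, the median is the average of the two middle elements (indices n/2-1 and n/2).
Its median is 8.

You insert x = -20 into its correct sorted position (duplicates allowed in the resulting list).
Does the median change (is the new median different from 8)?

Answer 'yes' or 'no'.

Old median = 8
Insert x = -20
New median = 9/2
Changed? yes

Answer: yes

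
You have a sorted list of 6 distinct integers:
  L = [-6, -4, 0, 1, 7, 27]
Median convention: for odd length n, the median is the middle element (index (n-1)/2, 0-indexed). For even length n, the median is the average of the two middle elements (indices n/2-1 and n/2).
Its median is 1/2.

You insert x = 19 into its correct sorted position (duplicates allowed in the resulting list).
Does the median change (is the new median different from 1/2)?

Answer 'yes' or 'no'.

Answer: yes

Derivation:
Old median = 1/2
Insert x = 19
New median = 1
Changed? yes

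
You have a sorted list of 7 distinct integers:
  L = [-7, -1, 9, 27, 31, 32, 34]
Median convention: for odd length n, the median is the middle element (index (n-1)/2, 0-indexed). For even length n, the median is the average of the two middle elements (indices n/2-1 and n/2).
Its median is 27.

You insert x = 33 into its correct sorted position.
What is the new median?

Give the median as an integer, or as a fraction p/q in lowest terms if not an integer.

Answer: 29

Derivation:
Old list (sorted, length 7): [-7, -1, 9, 27, 31, 32, 34]
Old median = 27
Insert x = 33
Old length odd (7). Middle was index 3 = 27.
New length even (8). New median = avg of two middle elements.
x = 33: 6 elements are < x, 1 elements are > x.
New sorted list: [-7, -1, 9, 27, 31, 32, 33, 34]
New median = 29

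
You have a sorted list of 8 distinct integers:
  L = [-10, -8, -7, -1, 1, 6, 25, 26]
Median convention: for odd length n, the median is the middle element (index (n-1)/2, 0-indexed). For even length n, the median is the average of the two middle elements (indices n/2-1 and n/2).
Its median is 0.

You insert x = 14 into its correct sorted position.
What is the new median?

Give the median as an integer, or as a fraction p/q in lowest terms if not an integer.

Answer: 1

Derivation:
Old list (sorted, length 8): [-10, -8, -7, -1, 1, 6, 25, 26]
Old median = 0
Insert x = 14
Old length even (8). Middle pair: indices 3,4 = -1,1.
New length odd (9). New median = single middle element.
x = 14: 6 elements are < x, 2 elements are > x.
New sorted list: [-10, -8, -7, -1, 1, 6, 14, 25, 26]
New median = 1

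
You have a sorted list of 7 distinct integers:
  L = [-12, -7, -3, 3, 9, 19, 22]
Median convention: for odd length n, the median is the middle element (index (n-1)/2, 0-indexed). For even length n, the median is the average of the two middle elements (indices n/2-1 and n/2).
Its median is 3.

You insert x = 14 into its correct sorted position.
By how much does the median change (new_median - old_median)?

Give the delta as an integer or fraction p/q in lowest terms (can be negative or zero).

Answer: 3

Derivation:
Old median = 3
After inserting x = 14: new sorted = [-12, -7, -3, 3, 9, 14, 19, 22]
New median = 6
Delta = 6 - 3 = 3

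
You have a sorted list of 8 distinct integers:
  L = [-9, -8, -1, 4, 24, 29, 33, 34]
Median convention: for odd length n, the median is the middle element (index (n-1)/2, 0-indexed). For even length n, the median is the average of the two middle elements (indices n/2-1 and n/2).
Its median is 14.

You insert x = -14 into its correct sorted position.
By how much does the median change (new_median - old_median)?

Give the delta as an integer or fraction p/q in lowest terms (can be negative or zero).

Answer: -10

Derivation:
Old median = 14
After inserting x = -14: new sorted = [-14, -9, -8, -1, 4, 24, 29, 33, 34]
New median = 4
Delta = 4 - 14 = -10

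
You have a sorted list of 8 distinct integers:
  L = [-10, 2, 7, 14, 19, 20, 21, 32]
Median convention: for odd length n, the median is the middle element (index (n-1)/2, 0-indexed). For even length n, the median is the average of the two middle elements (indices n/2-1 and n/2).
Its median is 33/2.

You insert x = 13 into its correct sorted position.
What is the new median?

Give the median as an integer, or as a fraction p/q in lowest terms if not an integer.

Answer: 14

Derivation:
Old list (sorted, length 8): [-10, 2, 7, 14, 19, 20, 21, 32]
Old median = 33/2
Insert x = 13
Old length even (8). Middle pair: indices 3,4 = 14,19.
New length odd (9). New median = single middle element.
x = 13: 3 elements are < x, 5 elements are > x.
New sorted list: [-10, 2, 7, 13, 14, 19, 20, 21, 32]
New median = 14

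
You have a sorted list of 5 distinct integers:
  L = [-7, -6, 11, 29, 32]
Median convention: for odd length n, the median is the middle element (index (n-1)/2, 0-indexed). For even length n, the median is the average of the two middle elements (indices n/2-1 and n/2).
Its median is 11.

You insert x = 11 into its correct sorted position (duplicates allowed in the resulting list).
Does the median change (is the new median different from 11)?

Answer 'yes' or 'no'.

Answer: no

Derivation:
Old median = 11
Insert x = 11
New median = 11
Changed? no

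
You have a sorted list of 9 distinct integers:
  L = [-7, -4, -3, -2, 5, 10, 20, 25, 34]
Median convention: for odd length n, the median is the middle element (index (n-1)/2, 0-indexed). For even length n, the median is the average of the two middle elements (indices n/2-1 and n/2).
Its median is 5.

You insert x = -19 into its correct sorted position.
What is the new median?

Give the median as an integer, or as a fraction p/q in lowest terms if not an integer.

Answer: 3/2

Derivation:
Old list (sorted, length 9): [-7, -4, -3, -2, 5, 10, 20, 25, 34]
Old median = 5
Insert x = -19
Old length odd (9). Middle was index 4 = 5.
New length even (10). New median = avg of two middle elements.
x = -19: 0 elements are < x, 9 elements are > x.
New sorted list: [-19, -7, -4, -3, -2, 5, 10, 20, 25, 34]
New median = 3/2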